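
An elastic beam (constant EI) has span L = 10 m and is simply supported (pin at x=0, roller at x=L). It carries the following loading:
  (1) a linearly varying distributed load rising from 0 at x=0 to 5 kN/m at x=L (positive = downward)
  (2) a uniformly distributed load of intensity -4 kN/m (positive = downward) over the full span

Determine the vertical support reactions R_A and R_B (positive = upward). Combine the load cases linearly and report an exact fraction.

R_A = -35/3 kN, R_B = -10/3 kN

Load 1 — triangular load w₀=5 kN/m (0→w₀ over full span):
  R_A = w₀L/6 = 5·10/6 = 25/3 kN
  R_B = w₀L/3 = 5·10/3 = 50/3 kN
Load 2 — uniform load w=-4 kN/m over full span:
  R_A = wL/2 = (-4)·10/2 = -20 kN
  R_B = wL/2 = (-4)·10/2 = -20 kN
Superposition: R_A = -35/3 kN, R_B = -10/3 kN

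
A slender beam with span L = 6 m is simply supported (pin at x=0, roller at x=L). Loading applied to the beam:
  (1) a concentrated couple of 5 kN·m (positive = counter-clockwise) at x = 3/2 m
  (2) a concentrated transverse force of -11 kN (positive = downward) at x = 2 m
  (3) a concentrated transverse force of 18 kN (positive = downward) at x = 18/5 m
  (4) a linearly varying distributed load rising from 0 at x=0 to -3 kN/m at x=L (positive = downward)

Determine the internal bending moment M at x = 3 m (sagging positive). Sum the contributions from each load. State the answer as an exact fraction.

M(3) = 27/20 kN·m

Load 1 — applied couple M₀=5 kN·m at a=3/2 m (b=L-a=9/2):
  M_1 = M₀x/L - M₀  [x>a] = 5·3/6 - 5 = -5/2 kN·m
Load 2 — point force P=-11 kN at a=2 m (b=L-a=4):
  M_2 = Pa(L-x)/L  [x>a] = (-11)·2·(6-3)/6 = -11 kN·m
Load 3 — point force P=18 kN at a=18/5 m (b=L-a=12/5):
  M_3 = Pbx/L  [x≤a] = 18·(12/5)·3/6 = 108/5 kN·m
Load 4 — triangular load w₀=-3 kN/m (0→w₀ over full span):
  M_4 = w₀Lx/6 - w₀x³/(6L) = (-3)·6·3/6 - (-3)·3³/(6·6) = -27/4 kN·m
Superposition: M = Σ M_i = 27/20 kN·m ≈ 1.350000 kN·m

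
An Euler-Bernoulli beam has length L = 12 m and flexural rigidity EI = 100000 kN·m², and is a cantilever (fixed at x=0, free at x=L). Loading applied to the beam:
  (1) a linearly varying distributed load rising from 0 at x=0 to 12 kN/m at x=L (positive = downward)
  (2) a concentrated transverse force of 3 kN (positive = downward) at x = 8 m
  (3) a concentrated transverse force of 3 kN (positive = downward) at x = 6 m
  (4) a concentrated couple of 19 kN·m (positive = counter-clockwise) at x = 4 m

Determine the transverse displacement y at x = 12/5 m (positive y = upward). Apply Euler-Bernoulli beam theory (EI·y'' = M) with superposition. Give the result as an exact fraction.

Load 1 — triangular load w₀=12 kN/m (0→w₀ over full span):
  y_1 = (w₀Lx³/12-w₀L²x²/6-w₀x⁵/(120L))/EI = (12·12·(12/5)³/12-12·12²·(12/5)²/6-12·(12/5)⁵/(120·12))/100000 = -729324/48828125 m
Load 2 — point force P=3 kN at a=8 m (b=L-a=4):
  y_2 = -Px²(3a-x)/(6EI)  [x≤a] = -3·(12/5)²·(3·8-(12/5))/(6·100000) = -243/390625 m
Load 3 — point force P=3 kN at a=6 m (b=L-a=6):
  y_3 = -Px²(3a-x)/(6EI)  [x≤a] = -3·(12/5)²·(3·6-(12/5))/(6·100000) = -351/781250 m
Load 4 — applied couple M₀=19 kN·m at a=4 m (b=L-a=8):
  y_4 = M₀x²/(2EI)  [x≤a] = 19·(12/5)²/(2·100000) = 171/312500 m
Superposition: y = Σ y_i = -3019671/195312500 m ≈ -0.015461 m

y(12/5) = -3019671/195312500 m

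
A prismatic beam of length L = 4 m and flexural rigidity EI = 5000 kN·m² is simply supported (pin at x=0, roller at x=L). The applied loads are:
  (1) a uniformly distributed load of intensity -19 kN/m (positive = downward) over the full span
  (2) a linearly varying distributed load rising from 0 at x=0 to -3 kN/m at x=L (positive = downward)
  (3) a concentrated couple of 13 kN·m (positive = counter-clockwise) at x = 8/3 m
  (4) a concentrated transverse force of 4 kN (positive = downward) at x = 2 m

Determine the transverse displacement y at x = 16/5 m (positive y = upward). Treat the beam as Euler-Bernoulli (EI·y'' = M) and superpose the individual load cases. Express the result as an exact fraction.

y(16/5) = 617314/87890625 m

Load 1 — uniform load w=-19 kN/m over full span:
  y_1 = -wx(L³-2Lx²+x³)/(24EI) = -(-19)·(16/5)·(4³-2·4·(16/5)²+(16/5)³)/(24·5000) = 8816/1171875 m
Load 2 — triangular load w₀=-3 kN/m (0→w₀ over full span):
  y_2 = -w₀x(7L⁴-10L²x²+3x⁴)/(360LEI) = -(-3)·(16/5)·(7·4⁴-10·4²·(16/5)²+3·(16/5)⁴)/(360·4·5000) = 6096/9765625 m
Load 3 — applied couple M₀=13 kN·m at a=8/3 m (b=L-a=4/3):
  y_3 = (M₀x³/(6L)-M₀(x-a)²/2+C₁x)/EI  [x>a] with C₁=M₀(3b²-L²)/(6L)=-52/9 = (13·(16/5)³/(6·4)-13·((16/5)-(8/3))²/2+(-52/9)·(16/5))/5000 = -364/703125 m
Load 4 — point force P=4 kN at a=2 m (b=L-a=2):
  y_4 = -Pa(L-x)(2Lx-a²-x²)/(6LEI)  [x>a] = -4·2·(4-(16/5))·(2·4·(16/5)-2²-(16/5)²)/(6·4·5000) = -142/234375 m
Superposition: y = Σ y_i = 617314/87890625 m ≈ 0.007024 m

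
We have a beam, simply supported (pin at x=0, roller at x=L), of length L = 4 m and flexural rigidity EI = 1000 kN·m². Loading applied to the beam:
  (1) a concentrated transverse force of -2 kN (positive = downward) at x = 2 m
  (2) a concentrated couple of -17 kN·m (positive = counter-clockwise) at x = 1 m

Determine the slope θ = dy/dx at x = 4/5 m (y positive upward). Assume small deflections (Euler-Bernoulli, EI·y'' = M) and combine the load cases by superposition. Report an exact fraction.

θ(4/5) = -4483/600000 rad

Load 1 — point force P=-2 kN at a=2 m (b=L-a=2):
  θ_1 = -Pb(L²-b²-3x²)/(6LEI)  [x≤a] = -(-2)·2·(4²-2²-3·(4/5)²)/(6·4·1000) = 21/12500 rad
Load 2 — applied couple M₀=-17 kN·m at a=1 m (b=L-a=3):
  θ_2 = (M₀x²/(2L)+C₁)/EI  [x≤a] with C₁=M₀(3b²-L²)/(6L)=-187/24 = ((-17)·(4/5)²/(2·4)+(-187/24))/1000 = -5491/600000 rad
Superposition: θ = Σ θ_i = -4483/600000 rad ≈ -0.007472 rad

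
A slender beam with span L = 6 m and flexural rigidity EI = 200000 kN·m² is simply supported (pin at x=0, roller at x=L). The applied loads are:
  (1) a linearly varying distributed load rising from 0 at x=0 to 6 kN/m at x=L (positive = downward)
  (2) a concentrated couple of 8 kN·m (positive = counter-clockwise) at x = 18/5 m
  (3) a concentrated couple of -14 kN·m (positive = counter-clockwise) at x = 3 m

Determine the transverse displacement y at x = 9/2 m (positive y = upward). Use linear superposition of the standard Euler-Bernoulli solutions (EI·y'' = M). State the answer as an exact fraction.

y(9/2) = -277119/1280000000 m

Load 1 — triangular load w₀=6 kN/m (0→w₀ over full span):
  y_1 = -w₀x(7L⁴-10L²x²+3x⁴)/(360LEI) = -6·(9/2)·(7·6⁴-10·6²·(9/2)²+3·(9/2)⁴)/(360·6·200000) = -9639/51200000 m
Load 2 — applied couple M₀=8 kN·m at a=18/5 m (b=L-a=12/5):
  y_2 = (M₀x³/(6L)-M₀(x-a)²/2+C₁x)/EI  [x>a] with C₁=M₀(3b²-L²)/(6L)=-104/25 = (8·(9/2)³/(6·6)-8·((9/2)-(18/5))²/2+(-104/25)·(9/2))/200000 = -171/20000000 m
Load 3 — applied couple M₀=-14 kN·m at a=3 m (b=L-a=3):
  y_3 = (M₀x³/(6L)-M₀(x-a)²/2+C₁x)/EI  [x>a] with C₁=M₀(3b²-L²)/(6L)=7/2 = ((-14)·(9/2)³/(6·6)-(-14)·((9/2)-3)²/2+(7/2)·(9/2))/200000 = -63/3200000 m
Superposition: y = Σ y_i = -277119/1280000000 m ≈ -0.000216 m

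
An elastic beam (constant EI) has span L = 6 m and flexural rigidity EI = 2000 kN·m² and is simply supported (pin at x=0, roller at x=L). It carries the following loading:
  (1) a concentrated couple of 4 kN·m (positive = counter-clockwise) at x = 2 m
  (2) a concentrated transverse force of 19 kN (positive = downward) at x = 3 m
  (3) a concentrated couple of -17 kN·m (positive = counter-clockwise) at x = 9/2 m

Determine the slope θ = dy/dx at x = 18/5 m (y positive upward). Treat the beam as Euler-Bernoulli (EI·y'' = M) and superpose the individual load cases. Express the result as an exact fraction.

Load 1 — applied couple M₀=4 kN·m at a=2 m (b=L-a=4):
  θ_1 = (M₀x²/(2L)-M₀(x-a)+C₁)/EI  [x>a] with C₁=M₀(3b²-L²)/(6L)=4/3 = (4·(18/5)²/(2·6)-4·((18/5)-2)+(4/3))/2000 = -7/18750 rad
Load 2 — point force P=19 kN at a=3 m (b=L-a=3):
  θ_2 = -Pa(2L²-6Lx+3x²+a²)/(6LEI)  [x>a] = -19·3·(2·6²-6·6·(18/5)+3·(18/5)²+3²)/(6·6·2000) = 1539/200000 rad
Load 3 — applied couple M₀=-17 kN·m at a=9/2 m (b=L-a=3/2):
  θ_3 = (M₀x²/(2L)+C₁)/EI  [x≤a] with C₁=M₀(3b²-L²)/(6L)=221/16 = ((-17)·(18/5)²/(2·6)+(221/16))/2000 = -1819/800000 rad
Superposition: θ = Σ θ_i = 2423/480000 rad ≈ 0.005048 rad

θ(18/5) = 2423/480000 rad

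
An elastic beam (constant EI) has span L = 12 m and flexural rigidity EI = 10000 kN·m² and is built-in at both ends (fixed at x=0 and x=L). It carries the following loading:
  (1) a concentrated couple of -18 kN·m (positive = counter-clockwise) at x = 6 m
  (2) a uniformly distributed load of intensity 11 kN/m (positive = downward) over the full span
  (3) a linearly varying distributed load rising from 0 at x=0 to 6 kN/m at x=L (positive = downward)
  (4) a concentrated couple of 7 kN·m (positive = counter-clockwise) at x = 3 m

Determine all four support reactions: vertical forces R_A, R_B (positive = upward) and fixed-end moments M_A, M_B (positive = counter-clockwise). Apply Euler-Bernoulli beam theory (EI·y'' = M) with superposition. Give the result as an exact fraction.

R_A = 12033/160 kN, M_A = 12399/80 kN·m, R_B = 14847/160 kN, M_B = -14201/80 kN·m

Load 1 — applied couple M₀=-18 kN·m at a=6 m (b=L-a=6):
  R_A = 6M₀ab/L³ = 6·(-18)·6·6/12³ = -9/4 kN
  M_A = M₀b(2a-b)/L² = (-18)·6·(2·6-6)/12² = -9/2 kN·m
  R_B = -6M₀ab/L³ = -6·(-18)·6·6/12³ = 9/4 kN
  M_B = M₀a(2b-a)/L² = (-18)·6·(2·6-6)/12² = -9/2 kN·m
Load 2 — uniform load w=11 kN/m over full span:
  R_A = wL/2 = 11·12/2 = 66 kN
  M_A = wL²/12 = 11·12²/12 = 132 kN·m
  R_B = wL/2 = 11·12/2 = 66 kN
  M_B = -wL²/12 = -11·12²/12 = -132 kN·m
Load 3 — triangular load w₀=6 kN/m (0→w₀ over full span):
  R_A = 3w₀L/20 = 3·6·12/20 = 54/5 kN
  M_A = w₀L²/30 = 6·12²/30 = 144/5 kN·m
  R_B = 7w₀L/20 = 7·6·12/20 = 126/5 kN
  M_B = -w₀L²/20 = -6·12²/20 = -216/5 kN·m
Load 4 — applied couple M₀=7 kN·m at a=3 m (b=L-a=9):
  R_A = 6M₀ab/L³ = 6·7·3·9/12³ = 21/32 kN
  M_A = M₀b(2a-b)/L² = 7·9·(2·3-9)/12² = -21/16 kN·m
  R_B = -6M₀ab/L³ = -6·7·3·9/12³ = -21/32 kN
  M_B = M₀a(2b-a)/L² = 7·3·(2·9-3)/12² = 35/16 kN·m
Superposition: R_A = 12033/160 kN, M_A = 12399/80 kN·m, R_B = 14847/160 kN, M_B = -14201/80 kN·m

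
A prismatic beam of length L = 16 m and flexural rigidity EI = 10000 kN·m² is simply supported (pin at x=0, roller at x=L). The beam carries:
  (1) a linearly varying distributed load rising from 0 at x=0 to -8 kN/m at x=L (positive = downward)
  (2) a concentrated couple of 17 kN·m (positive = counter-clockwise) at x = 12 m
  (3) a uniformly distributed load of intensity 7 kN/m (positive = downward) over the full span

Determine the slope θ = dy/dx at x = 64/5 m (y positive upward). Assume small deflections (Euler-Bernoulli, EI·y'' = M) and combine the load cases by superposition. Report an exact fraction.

θ(64/5) = 4854961/112500000 rad

Load 1 — triangular load w₀=-8 kN/m (0→w₀ over full span):
  θ_1 = -w₀(7L⁴-30L²x²+15x⁴)/(360LEI) = -(-8)·(7·16⁴-30·16²·(64/5)²+15·(64/5)⁴)/(360·16·10000) = -193792/3515625 rad
Load 2 — applied couple M₀=17 kN·m at a=12 m (b=L-a=4):
  θ_2 = (M₀x²/(2L)-M₀(x-a)+C₁)/EI  [x>a] with C₁=M₀(3b²-L²)/(6L)=-221/6 = (17·(64/5)²/(2·16)-17·((64/5)-12)+(-221/6))/10000 = 5491/1500000 rad
Load 3 — uniform load w=7 kN/m over full span:
  θ_3 = -w(L³-6Lx²+4x³)/(24EI) = -7·(16³-6·16·(64/5)²+4·(64/5)³)/(24·10000) = 7392/78125 rad
Superposition: θ = Σ θ_i = 4854961/112500000 rad ≈ 0.043155 rad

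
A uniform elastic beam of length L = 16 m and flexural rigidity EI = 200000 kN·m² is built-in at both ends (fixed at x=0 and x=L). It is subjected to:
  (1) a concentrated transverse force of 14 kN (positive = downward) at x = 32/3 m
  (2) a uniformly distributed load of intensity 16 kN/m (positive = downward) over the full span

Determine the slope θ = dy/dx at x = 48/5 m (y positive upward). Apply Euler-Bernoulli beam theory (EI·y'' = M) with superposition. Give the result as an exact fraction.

Load 1 — point force P=14 kN at a=32/3 m (b=L-a=16/3):
  θ_1 = -Pb²x(2aL-(3a+b)x)/(2L³EI)  [x≤a] = -14·(16/3)²·(48/5)·(2·(32/3)·16-(3·(32/3)+(16/3))·(48/5))/(2·16³·200000) = 28/703125 rad
Load 2 — uniform load w=16 kN/m over full span:
  θ_2 = -wx(L-x)(L-2x)/(12EI) = -16·(48/5)·(16-(48/5))·(16-2·(48/5))/(12·200000) = 512/390625 rad
Superposition: θ = Σ θ_i = 4748/3515625 rad ≈ 0.001351 rad

θ(48/5) = 4748/3515625 rad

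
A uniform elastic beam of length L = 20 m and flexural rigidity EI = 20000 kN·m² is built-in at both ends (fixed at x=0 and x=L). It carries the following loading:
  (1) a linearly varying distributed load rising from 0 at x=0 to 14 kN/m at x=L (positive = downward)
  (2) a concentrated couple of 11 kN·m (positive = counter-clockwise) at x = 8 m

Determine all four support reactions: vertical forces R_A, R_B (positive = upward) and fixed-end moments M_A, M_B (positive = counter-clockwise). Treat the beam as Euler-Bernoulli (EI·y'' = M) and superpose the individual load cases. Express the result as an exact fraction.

Load 1 — triangular load w₀=14 kN/m (0→w₀ over full span):
  R_A = 3w₀L/20 = 3·14·20/20 = 42 kN
  M_A = w₀L²/30 = 14·20²/30 = 560/3 kN·m
  R_B = 7w₀L/20 = 7·14·20/20 = 98 kN
  M_B = -w₀L²/20 = -14·20²/20 = -280 kN·m
Load 2 — applied couple M₀=11 kN·m at a=8 m (b=L-a=12):
  R_A = 6M₀ab/L³ = 6·11·8·12/20³ = 99/125 kN
  M_A = M₀b(2a-b)/L² = 11·12·(2·8-12)/20² = 33/25 kN·m
  R_B = -6M₀ab/L³ = -6·11·8·12/20³ = -99/125 kN
  M_B = M₀a(2b-a)/L² = 11·8·(2·12-8)/20² = 88/25 kN·m
Superposition: R_A = 5349/125 kN, M_A = 14099/75 kN·m, R_B = 12151/125 kN, M_B = -6912/25 kN·m

R_A = 5349/125 kN, M_A = 14099/75 kN·m, R_B = 12151/125 kN, M_B = -6912/25 kN·m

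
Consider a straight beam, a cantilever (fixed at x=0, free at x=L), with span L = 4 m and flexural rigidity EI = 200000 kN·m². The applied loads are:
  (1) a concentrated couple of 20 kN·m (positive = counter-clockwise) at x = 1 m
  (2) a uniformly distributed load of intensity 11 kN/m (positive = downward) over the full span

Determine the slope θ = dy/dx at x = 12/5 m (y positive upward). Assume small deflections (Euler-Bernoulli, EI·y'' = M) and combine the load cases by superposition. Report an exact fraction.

Load 1 — applied couple M₀=20 kN·m at a=1 m (b=L-a=3):
  θ_1 = M₀a/EI  [x>a] = 20·1/200000 = 1/10000 rad
Load 2 — uniform load w=11 kN/m over full span:
  θ_2 = -wx(x²-3Lx+3L²)/(6EI) = -11·(12/5)·((12/5)²-3·4·(12/5)+3·4²)/(6·200000) = -429/781250 rad
Superposition: θ = Σ θ_i = -2807/6250000 rad ≈ -0.000449 rad

θ(12/5) = -2807/6250000 rad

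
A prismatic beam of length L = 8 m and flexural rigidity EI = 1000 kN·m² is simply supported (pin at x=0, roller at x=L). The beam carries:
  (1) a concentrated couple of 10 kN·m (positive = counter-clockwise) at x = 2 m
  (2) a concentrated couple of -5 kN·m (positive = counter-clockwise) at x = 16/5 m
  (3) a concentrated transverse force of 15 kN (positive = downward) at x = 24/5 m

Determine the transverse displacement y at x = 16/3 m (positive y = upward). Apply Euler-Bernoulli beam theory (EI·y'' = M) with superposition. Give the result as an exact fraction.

Load 1 — applied couple M₀=10 kN·m at a=2 m (b=L-a=6):
  y_1 = (M₀x³/(6L)-M₀(x-a)²/2+C₁x)/EI  [x>a] with C₁=M₀(3b²-L²)/(6L)=55/6 = (10·(16/3)³/(6·8)-10·((16/3)-2)²/2+(55/6)·(16/3))/1000 = 101/4050 m
Load 2 — applied couple M₀=-5 kN·m at a=16/5 m (b=L-a=24/5):
  y_2 = (M₀x³/(6L)-M₀(x-a)²/2+C₁x)/EI  [x>a] with C₁=M₀(3b²-L²)/(6L)=-8/15 = ((-5)·(16/3)³/(6·8)-(-5)·((16/3)-(16/5))²/2+(-8/15)·(16/3))/1000 = -368/50625 m
Load 3 — point force P=15 kN at a=24/5 m (b=L-a=16/5):
  y_3 = -Pa(L-x)(2Lx-a²-x²)/(6LEI)  [x>a] = -15·(24/5)·(8-(16/3))·(2·8·(16/3)-(24/5)²-(16/3)²)/(6·8·1000) = -3808/28125 m
Superposition: y = Σ y_i = -59599/506250 m ≈ -0.117726 m

y(16/3) = -59599/506250 m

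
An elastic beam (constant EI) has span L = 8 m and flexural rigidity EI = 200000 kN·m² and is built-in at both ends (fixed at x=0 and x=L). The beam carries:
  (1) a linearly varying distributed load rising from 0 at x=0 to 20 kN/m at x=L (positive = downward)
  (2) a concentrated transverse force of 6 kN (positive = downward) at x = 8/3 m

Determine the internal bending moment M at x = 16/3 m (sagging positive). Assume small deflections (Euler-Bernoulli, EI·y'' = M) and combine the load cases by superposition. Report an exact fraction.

Load 1 — triangular load w₀=20 kN/m (0→w₀ over full span):
  M_1 = 3w₀Lx/20 - w₀L²/30 - w₀x³/(6L) = 3·20·8·(16/3)/20 - 20·8²/30 - 20·(16/3)³/(6·8) = 1792/81 kN·m
Load 2 — point force P=6 kN at a=8/3 m (b=L-a=16/3):
  M_2 = Pa²(a+3b)(L-x)/L³ - Pa²b/L²  [x>a] = 6·(8/3)²·((8/3)+3·(16/3))·(8-(16/3))/8³ - 6·(8/3)²·(16/3)/8² = 16/27 kN·m
Superposition: M = Σ M_i = 1840/81 kN·m ≈ 22.716049 kN·m

M(16/3) = 1840/81 kN·m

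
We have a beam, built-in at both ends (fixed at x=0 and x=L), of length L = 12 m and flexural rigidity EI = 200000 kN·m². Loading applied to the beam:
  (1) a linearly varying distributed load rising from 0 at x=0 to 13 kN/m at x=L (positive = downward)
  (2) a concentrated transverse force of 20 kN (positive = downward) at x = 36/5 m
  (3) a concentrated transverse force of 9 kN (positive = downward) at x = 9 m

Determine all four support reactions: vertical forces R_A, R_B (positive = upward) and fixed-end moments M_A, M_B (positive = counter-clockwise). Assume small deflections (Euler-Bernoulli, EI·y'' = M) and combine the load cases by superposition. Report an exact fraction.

R_A = 25477/800 kN, M_A = 36201/400 kN·m, R_B = 60123/800 kN, M_B = -57339/400 kN·m

Load 1 — triangular load w₀=13 kN/m (0→w₀ over full span):
  R_A = 3w₀L/20 = 3·13·12/20 = 117/5 kN
  M_A = w₀L²/30 = 13·12²/30 = 312/5 kN·m
  R_B = 7w₀L/20 = 7·13·12/20 = 273/5 kN
  M_B = -w₀L²/20 = -13·12²/20 = -468/5 kN·m
Load 2 — point force P=20 kN at a=36/5 m (b=L-a=24/5):
  R_A = Pb²(3a+b)/L³ = 20·(24/5)²·(3·(36/5)+(24/5))/12³ = 176/25 kN
  M_A = Pab²/L² = 20·(36/5)·(24/5)²/12² = 576/25 kN·m
  R_B = Pa²(a+3b)/L³ = 20·(36/5)²·((36/5)+3·(24/5))/12³ = 324/25 kN
  M_B = -Pa²b/L² = -20·(36/5)²·(24/5)/12² = -864/25 kN·m
Load 3 — point force P=9 kN at a=9 m (b=L-a=3):
  R_A = Pb²(3a+b)/L³ = 9·3²·(3·9+3)/12³ = 45/32 kN
  M_A = Pab²/L² = 9·9·3²/12² = 81/16 kN·m
  R_B = Pa²(a+3b)/L³ = 9·9²·(9+3·3)/12³ = 243/32 kN
  M_B = -Pa²b/L² = -9·9²·3/12² = -243/16 kN·m
Superposition: R_A = 25477/800 kN, M_A = 36201/400 kN·m, R_B = 60123/800 kN, M_B = -57339/400 kN·m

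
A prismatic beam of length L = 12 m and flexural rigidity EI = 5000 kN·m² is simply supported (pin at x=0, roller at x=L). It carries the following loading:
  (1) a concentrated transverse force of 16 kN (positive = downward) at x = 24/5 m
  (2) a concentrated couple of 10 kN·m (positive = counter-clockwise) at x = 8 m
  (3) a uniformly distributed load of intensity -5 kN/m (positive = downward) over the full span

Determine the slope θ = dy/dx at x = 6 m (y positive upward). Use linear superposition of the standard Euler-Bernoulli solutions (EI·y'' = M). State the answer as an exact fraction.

θ(6) = 5809/1875000 rad

Load 1 — point force P=16 kN at a=24/5 m (b=L-a=36/5):
  θ_1 = -Pa(2L²-6Lx+3x²+a²)/(6LEI)  [x>a] = -16·(24/5)·(2·12²-6·12·6+3·6²+(24/5)²)/(6·12·5000) = 216/78125 rad
Load 2 — applied couple M₀=10 kN·m at a=8 m (b=L-a=4):
  θ_2 = (M₀x²/(2L)+C₁)/EI  [x≤a] with C₁=M₀(3b²-L²)/(6L)=-40/3 = (10·6²/(2·12)+(-40/3))/5000 = 1/3000 rad
Load 3 — uniform load w=-5 kN/m over full span:
  θ_3 = -w(L³-6Lx²+4x³)/(24EI) = -(-5)·(12³-6·12·6²+4·6³)/(24·5000) = 0 rad
Superposition: θ = Σ θ_i = 5809/1875000 rad ≈ 0.003098 rad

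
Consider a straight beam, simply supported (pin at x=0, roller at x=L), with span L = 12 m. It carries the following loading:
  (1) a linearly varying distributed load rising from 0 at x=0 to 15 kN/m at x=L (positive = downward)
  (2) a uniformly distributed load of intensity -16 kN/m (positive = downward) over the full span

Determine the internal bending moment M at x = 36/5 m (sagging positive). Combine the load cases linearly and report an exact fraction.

M(36/5) = -3456/25 kN·m

Load 1 — triangular load w₀=15 kN/m (0→w₀ over full span):
  M_1 = w₀Lx/6 - w₀x³/(6L) = 15·12·(36/5)/6 - 15·(36/5)³/(6·12) = 3456/25 kN·m
Load 2 — uniform load w=-16 kN/m over full span:
  M_2 = wx(L-x)/2 = (-16)·(36/5)·(12-(36/5))/2 = -6912/25 kN·m
Superposition: M = Σ M_i = -3456/25 kN·m ≈ -138.240000 kN·m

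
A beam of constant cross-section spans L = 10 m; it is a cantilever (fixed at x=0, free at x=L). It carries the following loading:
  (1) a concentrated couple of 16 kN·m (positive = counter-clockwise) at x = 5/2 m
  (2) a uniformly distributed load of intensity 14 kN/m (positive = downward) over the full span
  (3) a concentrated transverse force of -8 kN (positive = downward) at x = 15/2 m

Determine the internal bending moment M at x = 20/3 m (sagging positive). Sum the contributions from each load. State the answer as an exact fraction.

Load 1 — applied couple M₀=16 kN·m at a=5/2 m (b=L-a=15/2):
  M_1 = 0  [x>a] = 0 kN·m
Load 2 — uniform load w=14 kN/m over full span:
  M_2 = -w(L-x)²/2 = -14·(10-(20/3))²/2 = -700/9 kN·m
Load 3 — point force P=-8 kN at a=15/2 m (b=L-a=5/2):
  M_3 = -P(a-x)  [x≤a] = -(-8)·((15/2)-(20/3)) = 20/3 kN·m
Superposition: M = Σ M_i = -640/9 kN·m ≈ -71.111111 kN·m

M(20/3) = -640/9 kN·m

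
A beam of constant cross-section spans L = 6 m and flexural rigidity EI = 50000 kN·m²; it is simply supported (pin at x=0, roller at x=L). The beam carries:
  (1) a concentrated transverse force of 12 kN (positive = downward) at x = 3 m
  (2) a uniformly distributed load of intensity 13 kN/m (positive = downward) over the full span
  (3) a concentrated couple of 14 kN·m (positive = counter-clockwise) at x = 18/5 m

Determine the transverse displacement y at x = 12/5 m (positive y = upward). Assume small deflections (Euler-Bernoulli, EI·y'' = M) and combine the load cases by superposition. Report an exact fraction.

y(12/5) = -21249/3906250 m

Load 1 — point force P=12 kN at a=3 m (b=L-a=3):
  y_1 = -Pbx(L²-b²-x²)/(6LEI)  [x≤a] = -12·3·(12/5)·(6²-3²-(12/5)²)/(6·6·50000) = -1593/1562500 m
Load 2 — uniform load w=13 kN/m over full span:
  y_2 = -wx(L³-2Lx²+x³)/(24EI) = -13·(12/5)·(6³-2·6·(12/5)²+(12/5)³)/(24·50000) = -32643/7812500 m
Load 3 — applied couple M₀=14 kN·m at a=18/5 m (b=L-a=12/5):
  y_3 = (M₀x³/(6L)+C₁x)/EI  [x≤a] with C₁=M₀(3b²-L²)/(6L)=-182/25 = (14·(12/5)³/(6·6)+(-182/25)·(12/5))/50000 = -189/781250 m
Superposition: y = Σ y_i = -21249/3906250 m ≈ -0.005440 m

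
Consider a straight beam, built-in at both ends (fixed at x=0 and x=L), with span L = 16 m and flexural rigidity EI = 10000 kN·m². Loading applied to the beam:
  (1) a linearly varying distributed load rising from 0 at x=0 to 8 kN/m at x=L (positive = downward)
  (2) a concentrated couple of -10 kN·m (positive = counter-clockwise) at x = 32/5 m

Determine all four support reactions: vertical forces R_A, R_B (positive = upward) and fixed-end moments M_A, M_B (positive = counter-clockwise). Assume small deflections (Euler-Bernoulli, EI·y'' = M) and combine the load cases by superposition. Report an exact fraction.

R_A = 183/10 kN, M_A = 1006/15 kN·m, R_B = 457/10 kN, M_B = -528/5 kN·m

Load 1 — triangular load w₀=8 kN/m (0→w₀ over full span):
  R_A = 3w₀L/20 = 3·8·16/20 = 96/5 kN
  M_A = w₀L²/30 = 8·16²/30 = 1024/15 kN·m
  R_B = 7w₀L/20 = 7·8·16/20 = 224/5 kN
  M_B = -w₀L²/20 = -8·16²/20 = -512/5 kN·m
Load 2 — applied couple M₀=-10 kN·m at a=32/5 m (b=L-a=48/5):
  R_A = 6M₀ab/L³ = 6·(-10)·(32/5)·(48/5)/16³ = -9/10 kN
  M_A = M₀b(2a-b)/L² = (-10)·(48/5)·(2·(32/5)-(48/5))/16² = -6/5 kN·m
  R_B = -6M₀ab/L³ = -6·(-10)·(32/5)·(48/5)/16³ = 9/10 kN
  M_B = M₀a(2b-a)/L² = (-10)·(32/5)·(2·(48/5)-(32/5))/16² = -16/5 kN·m
Superposition: R_A = 183/10 kN, M_A = 1006/15 kN·m, R_B = 457/10 kN, M_B = -528/5 kN·m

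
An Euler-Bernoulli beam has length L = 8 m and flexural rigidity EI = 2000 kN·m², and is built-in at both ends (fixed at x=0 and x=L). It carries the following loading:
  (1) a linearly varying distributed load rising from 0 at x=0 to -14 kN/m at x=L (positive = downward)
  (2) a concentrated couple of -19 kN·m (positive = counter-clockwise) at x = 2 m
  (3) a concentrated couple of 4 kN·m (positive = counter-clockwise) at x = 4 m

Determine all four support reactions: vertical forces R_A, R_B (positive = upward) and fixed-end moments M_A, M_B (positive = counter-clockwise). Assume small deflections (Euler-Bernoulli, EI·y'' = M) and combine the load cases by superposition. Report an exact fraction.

R_A = -5991/320 kN, M_A = -6073/240 kN·m, R_B = -11929/320 kN, M_B = 3189/80 kN·m

Load 1 — triangular load w₀=-14 kN/m (0→w₀ over full span):
  R_A = 3w₀L/20 = 3·(-14)·8/20 = -84/5 kN
  M_A = w₀L²/30 = (-14)·8²/30 = -448/15 kN·m
  R_B = 7w₀L/20 = 7·(-14)·8/20 = -196/5 kN
  M_B = -w₀L²/20 = -(-14)·8²/20 = 224/5 kN·m
Load 2 — applied couple M₀=-19 kN·m at a=2 m (b=L-a=6):
  R_A = 6M₀ab/L³ = 6·(-19)·2·6/8³ = -171/64 kN
  M_A = M₀b(2a-b)/L² = (-19)·6·(2·2-6)/8² = 57/16 kN·m
  R_B = -6M₀ab/L³ = -6·(-19)·2·6/8³ = 171/64 kN
  M_B = M₀a(2b-a)/L² = (-19)·2·(2·6-2)/8² = -95/16 kN·m
Load 3 — applied couple M₀=4 kN·m at a=4 m (b=L-a=4):
  R_A = 6M₀ab/L³ = 6·4·4·4/8³ = 3/4 kN
  M_A = M₀b(2a-b)/L² = 4·4·(2·4-4)/8² = 1 kN·m
  R_B = -6M₀ab/L³ = -6·4·4·4/8³ = -3/4 kN
  M_B = M₀a(2b-a)/L² = 4·4·(2·4-4)/8² = 1 kN·m
Superposition: R_A = -5991/320 kN, M_A = -6073/240 kN·m, R_B = -11929/320 kN, M_B = 3189/80 kN·m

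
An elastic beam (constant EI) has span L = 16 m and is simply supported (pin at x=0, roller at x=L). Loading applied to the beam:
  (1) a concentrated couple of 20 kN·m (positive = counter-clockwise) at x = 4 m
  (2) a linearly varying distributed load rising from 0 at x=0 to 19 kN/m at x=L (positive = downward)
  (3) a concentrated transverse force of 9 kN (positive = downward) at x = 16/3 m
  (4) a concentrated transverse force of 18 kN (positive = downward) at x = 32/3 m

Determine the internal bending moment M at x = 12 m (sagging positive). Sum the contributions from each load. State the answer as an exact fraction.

Load 1 — applied couple M₀=20 kN·m at a=4 m (b=L-a=12):
  M_1 = M₀x/L - M₀  [x>a] = 20·12/16 - 20 = -5 kN·m
Load 2 — triangular load w₀=19 kN/m (0→w₀ over full span):
  M_2 = w₀Lx/6 - w₀x³/(6L) = 19·16·12/6 - 19·12³/(6·16) = 266 kN·m
Load 3 — point force P=9 kN at a=16/3 m (b=L-a=32/3):
  M_3 = Pa(L-x)/L  [x>a] = 9·(16/3)·(16-12)/16 = 12 kN·m
Load 4 — point force P=18 kN at a=32/3 m (b=L-a=16/3):
  M_4 = Pa(L-x)/L  [x>a] = 18·(32/3)·(16-12)/16 = 48 kN·m
Superposition: M = Σ M_i = 321 kN·m ≈ 321.000000 kN·m

M(12) = 321 kN·m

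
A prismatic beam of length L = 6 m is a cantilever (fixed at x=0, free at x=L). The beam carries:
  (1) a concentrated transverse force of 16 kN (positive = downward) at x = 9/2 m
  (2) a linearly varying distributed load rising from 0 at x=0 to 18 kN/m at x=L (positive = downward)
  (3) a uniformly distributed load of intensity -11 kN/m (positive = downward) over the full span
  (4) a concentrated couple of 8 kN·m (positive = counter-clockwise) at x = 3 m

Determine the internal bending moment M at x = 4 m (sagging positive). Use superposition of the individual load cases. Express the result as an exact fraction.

M(4) = -18 kN·m

Load 1 — point force P=16 kN at a=9/2 m (b=L-a=3/2):
  M_1 = -P(a-x)  [x≤a] = -16·((9/2)-4) = -8 kN·m
Load 2 — triangular load w₀=18 kN/m (0→w₀ over full span):
  M_2 = w₀Lx/2 - w₀L²/3 - w₀x³/(6L) = 18·6·4/2 - 18·6²/3 - 18·4³/(6·6) = -32 kN·m
Load 3 — uniform load w=-11 kN/m over full span:
  M_3 = -w(L-x)²/2 = -(-11)·(6-4)²/2 = 22 kN·m
Load 4 — applied couple M₀=8 kN·m at a=3 m (b=L-a=3):
  M_4 = 0  [x>a] = 0 kN·m
Superposition: M = Σ M_i = -18 kN·m ≈ -18.000000 kN·m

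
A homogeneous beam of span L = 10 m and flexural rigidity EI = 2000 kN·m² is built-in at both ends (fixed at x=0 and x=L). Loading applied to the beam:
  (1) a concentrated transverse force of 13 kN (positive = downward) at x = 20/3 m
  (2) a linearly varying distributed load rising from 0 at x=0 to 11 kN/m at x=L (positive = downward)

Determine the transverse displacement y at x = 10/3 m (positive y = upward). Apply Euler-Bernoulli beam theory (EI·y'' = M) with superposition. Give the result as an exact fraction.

y(10/3) = -605/8748 m

Load 1 — point force P=13 kN at a=20/3 m (b=L-a=10/3):
  y_1 = -Pb²x²(3aL-(3a+b)x)/(6L³EI)  [x≤a] = -13·(10/3)²·(10/3)²·(3·(20/3)·10-(3·(20/3)+(10/3))·(10/3))/(6·10³·2000) = -143/8748 m
Load 2 — triangular load w₀=11 kN/m (0→w₀ over full span):
  y_2 = -w₀x²(L-x)²(x+2L)/(120LEI) = -11·(10/3)²·(10-(10/3))²·((10/3)+2·10)/(120·10·2000) = -77/1458 m
Superposition: y = Σ y_i = -605/8748 m ≈ -0.069159 m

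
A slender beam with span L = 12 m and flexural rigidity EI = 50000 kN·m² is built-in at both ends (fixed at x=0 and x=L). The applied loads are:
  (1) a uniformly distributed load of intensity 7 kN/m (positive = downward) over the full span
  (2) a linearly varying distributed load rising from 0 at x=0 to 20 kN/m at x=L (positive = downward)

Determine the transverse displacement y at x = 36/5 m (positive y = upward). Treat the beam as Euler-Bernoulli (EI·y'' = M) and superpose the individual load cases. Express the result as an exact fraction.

Load 1 — uniform load w=7 kN/m over full span:
  y_1 = -wx²(L-x)²/(24EI) = -7·(36/5)²·(12-(36/5))²/(24·50000) = -13608/1953125 m
Load 2 — triangular load w₀=20 kN/m (0→w₀ over full span):
  y_2 = -w₀x²(L-x)²(x+2L)/(120LEI) = -20·(36/5)²·(12-(36/5))²·((36/5)+2·12)/(120·12·50000) = -101088/9765625 m
Superposition: y = Σ y_i = -169128/9765625 m ≈ -0.017319 m

y(36/5) = -169128/9765625 m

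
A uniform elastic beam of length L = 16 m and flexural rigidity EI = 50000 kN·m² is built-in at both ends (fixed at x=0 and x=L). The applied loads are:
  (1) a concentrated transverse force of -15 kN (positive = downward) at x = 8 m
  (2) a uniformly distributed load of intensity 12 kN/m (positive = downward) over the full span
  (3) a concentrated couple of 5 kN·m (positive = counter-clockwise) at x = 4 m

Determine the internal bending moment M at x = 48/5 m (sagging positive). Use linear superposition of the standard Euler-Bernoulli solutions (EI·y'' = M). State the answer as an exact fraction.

Load 1 — point force P=-15 kN at a=8 m (b=L-a=8):
  M_1 = Pa²(a+3b)(L-x)/L³ - Pa²b/L²  [x>a] = (-15)·8²·(8+3·8)·(16-(48/5))/16³ - (-15)·8²·8/16² = -18 kN·m
Load 2 — uniform load w=12 kN/m over full span:
  M_2 = wLx/2 - wL²/12 - wx²/2 = 12·16·(48/5)/2 - 12·16²/12 - 12·(48/5)²/2 = 2816/25 kN·m
Load 3 — applied couple M₀=5 kN·m at a=4 m (b=L-a=12):
  M_3 = R_Ax - M_A - M₀  [x>a] with R_A=45/128, M_A=-15/16 = (45/128)·(48/5) - (-15/16) - 5 = -11/16 kN·m
Superposition: M = Σ M_i = 37581/400 kN·m ≈ 93.952500 kN·m

M(48/5) = 37581/400 kN·m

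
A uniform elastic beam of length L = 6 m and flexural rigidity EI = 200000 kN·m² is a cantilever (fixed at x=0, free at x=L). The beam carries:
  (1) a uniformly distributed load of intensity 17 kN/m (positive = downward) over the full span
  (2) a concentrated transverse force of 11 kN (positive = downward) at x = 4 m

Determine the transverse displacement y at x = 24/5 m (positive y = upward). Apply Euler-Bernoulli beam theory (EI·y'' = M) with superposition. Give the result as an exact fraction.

y(24/5) = -136297/11718750 m

Load 1 — uniform load w=17 kN/m over full span:
  y_1 = -wx²(x²-4Lx+6L²)/(24EI) = -17·(24/5)²·((24/5)²-4·6·(24/5)+6·6²)/(24·200000) = -19737/1953125 m
Load 2 — point force P=11 kN at a=4 m (b=L-a=2):
  y_2 = -Pa²(3x-a)/(6EI)  [x>a] = -11·4²·(3·(24/5)-4)/(6·200000) = -143/93750 m
Superposition: y = Σ y_i = -136297/11718750 m ≈ -0.011631 m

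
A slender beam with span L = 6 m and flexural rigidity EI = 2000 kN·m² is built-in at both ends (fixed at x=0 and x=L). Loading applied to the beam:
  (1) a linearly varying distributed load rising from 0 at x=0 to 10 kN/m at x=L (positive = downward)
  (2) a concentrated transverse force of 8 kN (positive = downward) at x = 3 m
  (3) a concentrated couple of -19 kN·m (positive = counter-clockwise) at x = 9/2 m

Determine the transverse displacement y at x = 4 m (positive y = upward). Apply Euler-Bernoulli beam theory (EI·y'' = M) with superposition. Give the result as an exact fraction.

Load 1 — triangular load w₀=10 kN/m (0→w₀ over full span):
  y_1 = -w₀x²(L-x)²(x+2L)/(120LEI) = -10·4²·(6-4)²·(4+2·6)/(120·6·2000) = -8/1125 m
Load 2 — point force P=8 kN at a=3 m (b=L-a=3):
  y_2 = -Pa²(L-x)²(3bL-(3b+a)(L-x))/(6L³EI)  [x>a] = -8·3²·(6-4)²·(3·3·6-(3·3+3)·(6-4))/(6·6³·2000) = -1/300 m
Load 3 — applied couple M₀=-19 kN·m at a=9/2 m (b=L-a=3/2):
  y_3 = (R_Ax³/6 - M_Ax²/2)/EI  [x≤a] with R_A=-57/16, M_A=-95/16 = ((-57/16)·4³/6 - (-95/16)·4²/2)/2000 = 19/4000 m
Superposition: y = Σ y_i = -41/7200 m ≈ -0.005694 m

y(4) = -41/7200 m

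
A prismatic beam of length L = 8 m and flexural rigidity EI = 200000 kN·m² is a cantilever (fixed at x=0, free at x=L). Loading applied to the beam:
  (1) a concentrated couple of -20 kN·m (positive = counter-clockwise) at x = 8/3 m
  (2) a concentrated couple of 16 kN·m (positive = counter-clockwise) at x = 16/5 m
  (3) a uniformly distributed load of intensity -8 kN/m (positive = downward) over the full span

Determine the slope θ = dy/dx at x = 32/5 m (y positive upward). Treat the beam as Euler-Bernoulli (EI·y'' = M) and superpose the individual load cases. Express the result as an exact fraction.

Load 1 — applied couple M₀=-20 kN·m at a=8/3 m (b=L-a=16/3):
  θ_1 = M₀a/EI  [x>a] = (-20)·(8/3)/200000 = -1/3750 rad
Load 2 — applied couple M₀=16 kN·m at a=16/5 m (b=L-a=24/5):
  θ_2 = M₀a/EI  [x>a] = 16·(16/5)/200000 = 4/15625 rad
Load 3 — uniform load w=-8 kN/m over full span:
  θ_3 = -wx(x²-3Lx+3L²)/(6EI) = -(-8)·(32/5)·((32/5)²-3·8·(32/5)+3·8²)/(6·200000) = 3968/1171875 rad
Superposition: θ = Σ θ_i = 2637/781250 rad ≈ 0.003375 rad

θ(32/5) = 2637/781250 rad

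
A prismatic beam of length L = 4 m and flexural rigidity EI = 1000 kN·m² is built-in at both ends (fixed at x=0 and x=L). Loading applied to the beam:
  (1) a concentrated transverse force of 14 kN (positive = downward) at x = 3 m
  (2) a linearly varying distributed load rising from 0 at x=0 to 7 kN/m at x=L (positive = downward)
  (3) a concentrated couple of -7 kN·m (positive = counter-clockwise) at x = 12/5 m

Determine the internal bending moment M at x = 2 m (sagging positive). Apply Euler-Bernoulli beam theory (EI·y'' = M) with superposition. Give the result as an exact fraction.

M(2) = 77/60 kN·m

Load 1 — point force P=14 kN at a=3 m (b=L-a=1):
  M_1 = Pb²(3a+b)x/L³ - Pab²/L²  [x≤a] = 14·1²·(3·3+1)·2/4³ - 14·3·1²/4² = 7/4 kN·m
Load 2 — triangular load w₀=7 kN/m (0→w₀ over full span):
  M_2 = 3w₀Lx/20 - w₀L²/30 - w₀x³/(6L) = 3·7·4·2/20 - 7·4²/30 - 7·2³/(6·4) = 7/3 kN·m
Load 3 — applied couple M₀=-7 kN·m at a=12/5 m (b=L-a=8/5):
  M_3 = R_Ax - M_A  [x≤a] with R_A=-63/25, M_A=-56/25 = (-63/25)·2 - (-56/25) = -14/5 kN·m
Superposition: M = Σ M_i = 77/60 kN·m ≈ 1.283333 kN·m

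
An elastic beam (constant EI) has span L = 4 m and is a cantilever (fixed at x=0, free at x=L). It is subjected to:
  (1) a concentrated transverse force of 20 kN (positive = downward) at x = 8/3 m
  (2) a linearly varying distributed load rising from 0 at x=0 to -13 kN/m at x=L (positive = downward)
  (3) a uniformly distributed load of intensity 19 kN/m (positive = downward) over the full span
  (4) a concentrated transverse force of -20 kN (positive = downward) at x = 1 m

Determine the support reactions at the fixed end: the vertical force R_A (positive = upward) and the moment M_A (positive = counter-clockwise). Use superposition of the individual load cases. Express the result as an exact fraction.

R_A = 50 kN, M_A = 116 kN·m

Load 1 — point force P=20 kN at a=8/3 m (b=L-a=4/3):
  R_A = P = 20 kN
  M_A = Pa = 20·(8/3) = 160/3 kN·m
Load 2 — triangular load w₀=-13 kN/m (0→w₀ over full span):
  R_A = w₀L/2 = (-13)·4/2 = -26 kN
  M_A = w₀L²/3 = (-13)·4²/3 = -208/3 kN·m
Load 3 — uniform load w=19 kN/m over full span:
  R_A = wL = 19·4 = 76 kN
  M_A = wL²/2 = 19·4²/2 = 152 kN·m
Load 4 — point force P=-20 kN at a=1 m (b=L-a=3):
  R_A = P = (-20) = -20 kN
  M_A = Pa = (-20)·1 = -20 kN·m
Superposition: R_A = 50 kN, M_A = 116 kN·m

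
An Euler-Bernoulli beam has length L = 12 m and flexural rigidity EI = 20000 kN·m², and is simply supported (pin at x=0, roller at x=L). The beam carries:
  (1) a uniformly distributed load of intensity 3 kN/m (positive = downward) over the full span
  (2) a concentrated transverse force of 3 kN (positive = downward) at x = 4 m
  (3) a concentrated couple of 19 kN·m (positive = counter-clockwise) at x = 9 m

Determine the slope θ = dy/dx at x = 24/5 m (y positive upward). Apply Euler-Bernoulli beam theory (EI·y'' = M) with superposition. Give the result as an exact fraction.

Load 1 — uniform load w=3 kN/m over full span:
  θ_1 = -w(L³-6Lx²+4x³)/(24EI) = -3·(12³-6·12·(24/5)²+4·(24/5)³)/(24·20000) = -999/312500 rad
Load 2 — point force P=3 kN at a=4 m (b=L-a=8):
  θ_2 = -Pa(2L²-6Lx+3x²+a²)/(6LEI)  [x>a] = -3·4·(2·12²-6·12·(24/5)+3·(24/5)²+4²)/(6·12·20000) = -43/187500 rad
Load 3 — applied couple M₀=19 kN·m at a=9 m (b=L-a=3):
  θ_3 = (M₀x²/(2L)+C₁)/EI  [x≤a] with C₁=M₀(3b²-L²)/(6L)=-247/8 = (19·(24/5)²/(2·12)+(-247/8))/20000 = -2527/4000000 rad
Superposition: θ = Σ θ_i = -243473/60000000 rad ≈ -0.004058 rad

θ(24/5) = -243473/60000000 rad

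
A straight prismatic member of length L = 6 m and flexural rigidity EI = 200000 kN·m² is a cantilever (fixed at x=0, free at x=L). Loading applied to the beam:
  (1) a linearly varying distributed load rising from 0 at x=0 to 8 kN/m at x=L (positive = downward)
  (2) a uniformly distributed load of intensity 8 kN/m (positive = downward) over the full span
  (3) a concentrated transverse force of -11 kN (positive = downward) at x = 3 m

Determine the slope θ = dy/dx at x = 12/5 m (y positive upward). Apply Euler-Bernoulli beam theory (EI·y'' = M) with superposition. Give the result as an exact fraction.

Load 1 — triangular load w₀=8 kN/m (0→w₀ over full span):
  θ_1 = (w₀Lx²/4-w₀L²x/3-w₀x⁴/(24L))/EI = (8·6·(12/5)²/4-8·6²·(12/5)/3-8·(12/5)⁴/(24·6))/200000 = -1593/1953125 rad
Load 2 — uniform load w=8 kN/m over full span:
  θ_2 = -wx(x²-3Lx+3L²)/(6EI) = -8·(12/5)·((12/5)²-3·6·(12/5)+3·6²)/(6·200000) = -441/390625 rad
Load 3 — point force P=-11 kN at a=3 m (b=L-a=3):
  θ_3 = -Px(2a-x)/(2EI)  [x≤a] = -(-11)·(12/5)·(2·3-(12/5))/(2·200000) = 297/1250000 rad
Superposition: θ = Σ θ_i = -53343/31250000 rad ≈ -0.001707 rad

θ(12/5) = -53343/31250000 rad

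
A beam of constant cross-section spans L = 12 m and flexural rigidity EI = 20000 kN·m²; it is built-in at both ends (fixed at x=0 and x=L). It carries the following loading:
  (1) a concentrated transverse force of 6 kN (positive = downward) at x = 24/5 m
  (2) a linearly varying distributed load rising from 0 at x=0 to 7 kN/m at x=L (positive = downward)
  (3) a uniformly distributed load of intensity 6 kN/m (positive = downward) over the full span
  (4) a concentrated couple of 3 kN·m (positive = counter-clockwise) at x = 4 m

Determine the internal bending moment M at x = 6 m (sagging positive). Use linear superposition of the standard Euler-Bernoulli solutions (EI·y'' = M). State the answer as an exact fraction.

M(6) = 1544/25 kN·m

Load 1 — point force P=6 kN at a=24/5 m (b=L-a=36/5):
  M_1 = Pa²(a+3b)(L-x)/L³ - Pa²b/L²  [x>a] = 6·(24/5)²·((24/5)+3·(36/5))·(12-6)/12³ - 6·(24/5)²·(36/5)/12² = 144/25 kN·m
Load 2 — triangular load w₀=7 kN/m (0→w₀ over full span):
  M_2 = 3w₀Lx/20 - w₀L²/30 - w₀x³/(6L) = 3·7·12·6/20 - 7·12²/30 - 7·6³/(6·12) = 21 kN·m
Load 3 — uniform load w=6 kN/m over full span:
  M_3 = wLx/2 - wL²/12 - wx²/2 = 6·12·6/2 - 6·12²/12 - 6·6²/2 = 36 kN·m
Load 4 — applied couple M₀=3 kN·m at a=4 m (b=L-a=8):
  M_4 = R_Ax - M_A - M₀  [x>a] with R_A=1/3, M_A=0 = (1/3)·6 - 0 - 3 = -1 kN·m
Superposition: M = Σ M_i = 1544/25 kN·m ≈ 61.760000 kN·m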